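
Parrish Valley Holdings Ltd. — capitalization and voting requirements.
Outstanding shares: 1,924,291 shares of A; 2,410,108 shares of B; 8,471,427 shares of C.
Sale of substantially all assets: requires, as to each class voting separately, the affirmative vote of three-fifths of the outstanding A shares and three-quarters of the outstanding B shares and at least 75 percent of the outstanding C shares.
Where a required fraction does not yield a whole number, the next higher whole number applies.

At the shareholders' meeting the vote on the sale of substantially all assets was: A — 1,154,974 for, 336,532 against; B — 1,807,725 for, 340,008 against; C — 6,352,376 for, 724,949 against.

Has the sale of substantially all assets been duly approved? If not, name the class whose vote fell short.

A: 3/5 of 1924291 = 1154574.60, rounded up to 1154575; 1,154,575 required, 1,154,974 in favor — approved.
B: 3/4 of 2410108 = 1807581; 1,807,581 required, 1,807,725 in favor — approved.
C: 3/4 of 8471427 = 6353570.25, rounded up to 6353571; 6,353,571 required, 6,352,376 in favor — not approved.

Not approved — the C shares did not give the required vote.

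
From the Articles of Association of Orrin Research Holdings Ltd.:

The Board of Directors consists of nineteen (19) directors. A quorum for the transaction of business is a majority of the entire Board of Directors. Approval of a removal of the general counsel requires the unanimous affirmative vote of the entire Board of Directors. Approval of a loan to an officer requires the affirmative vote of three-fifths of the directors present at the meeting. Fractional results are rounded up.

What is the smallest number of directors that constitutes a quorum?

10

A majority of 19 is 10.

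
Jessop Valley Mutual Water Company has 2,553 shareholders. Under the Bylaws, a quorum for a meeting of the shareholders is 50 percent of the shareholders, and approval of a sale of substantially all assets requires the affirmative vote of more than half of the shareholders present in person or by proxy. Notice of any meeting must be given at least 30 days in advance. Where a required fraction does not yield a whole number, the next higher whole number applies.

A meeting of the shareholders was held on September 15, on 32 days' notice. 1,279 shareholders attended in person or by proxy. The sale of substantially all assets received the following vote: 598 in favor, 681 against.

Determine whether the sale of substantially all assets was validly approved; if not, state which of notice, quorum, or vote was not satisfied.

Notice: 32 days given; 30 required. Satisfied.
Quorum: 50% of 2,553 = 1,276.50, rounded up to 1,277; 1,279 present. Satisfied.
Vote: requires a majority of those present (1,279); a majority of 1279 is 640, so 640 needed; 598 in favor. Not satisfied.

Invalid — vote requirement not satisfied.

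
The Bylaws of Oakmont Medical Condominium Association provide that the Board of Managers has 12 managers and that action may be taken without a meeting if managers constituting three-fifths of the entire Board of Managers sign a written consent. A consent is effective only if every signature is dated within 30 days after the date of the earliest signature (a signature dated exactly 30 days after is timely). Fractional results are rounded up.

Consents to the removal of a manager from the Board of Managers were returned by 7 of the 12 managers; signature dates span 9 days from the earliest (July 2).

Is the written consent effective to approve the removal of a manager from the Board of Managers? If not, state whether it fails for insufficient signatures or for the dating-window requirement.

Signatures required: three-fifths of 12 — 3/5 of 12 = 7.20, rounded up to 8, so 8 needed; 7 signed. Insufficient.
Dating window: the latest signature is 9 days after the earliest; the limit is 30 days. Within the window.

Not effective — insufficient signatures.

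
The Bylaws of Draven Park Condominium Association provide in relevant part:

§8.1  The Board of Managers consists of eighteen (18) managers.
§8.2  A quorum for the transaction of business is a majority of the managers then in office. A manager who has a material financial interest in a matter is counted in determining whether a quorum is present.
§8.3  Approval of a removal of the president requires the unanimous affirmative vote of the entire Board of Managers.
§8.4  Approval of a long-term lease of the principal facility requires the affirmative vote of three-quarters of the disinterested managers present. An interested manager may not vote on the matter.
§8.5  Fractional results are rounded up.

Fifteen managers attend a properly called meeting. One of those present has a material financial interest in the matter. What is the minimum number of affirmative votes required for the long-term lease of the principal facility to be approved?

11

The long-term lease of the principal facility requires three-fourths of the disinterested managers present (15 − 1 = 14).
3/4 of 14 = 10.50, rounded up to 11.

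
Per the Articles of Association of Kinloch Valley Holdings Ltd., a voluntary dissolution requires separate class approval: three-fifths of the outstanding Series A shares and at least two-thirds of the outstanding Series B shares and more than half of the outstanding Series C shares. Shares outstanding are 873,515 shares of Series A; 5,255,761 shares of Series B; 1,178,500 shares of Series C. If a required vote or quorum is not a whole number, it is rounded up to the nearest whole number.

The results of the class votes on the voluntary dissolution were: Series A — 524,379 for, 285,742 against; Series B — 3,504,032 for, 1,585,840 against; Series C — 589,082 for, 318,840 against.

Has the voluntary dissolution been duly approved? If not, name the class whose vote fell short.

Series A: 3/5 of 873515 = 524109; 524,109 required, 524,379 in favor — approved.
Series B: 2/3 of 5255761 = 3503840.67, rounded up to 3503841; 3,503,841 required, 3,504,032 in favor — approved.
Series C: a majority of 1178500 is 589251; 589,251 required, 589,082 in favor — not approved.

Not approved — the Series C shares did not give the required vote.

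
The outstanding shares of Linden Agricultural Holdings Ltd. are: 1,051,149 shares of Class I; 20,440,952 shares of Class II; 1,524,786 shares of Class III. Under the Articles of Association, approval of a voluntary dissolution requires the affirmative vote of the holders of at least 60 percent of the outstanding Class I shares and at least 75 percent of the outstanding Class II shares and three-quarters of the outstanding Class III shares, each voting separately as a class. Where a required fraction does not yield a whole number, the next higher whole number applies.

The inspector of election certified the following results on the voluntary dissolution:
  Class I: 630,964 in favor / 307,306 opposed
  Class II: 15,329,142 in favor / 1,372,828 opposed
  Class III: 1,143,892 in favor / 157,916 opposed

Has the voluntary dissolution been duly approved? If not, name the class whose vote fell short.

Class I: 3/5 of 1051149 = 630689.40, rounded up to 630690; 630,690 required, 630,964 in favor — approved.
Class II: 3/4 of 20440952 = 15330714; 15,330,714 required, 15,329,142 in favor — not approved.
Class III: 3/4 of 1524786 = 1143589.50, rounded up to 1143590; 1,143,590 required, 1,143,892 in favor — approved.

Not approved — the Class II shares did not give the required vote.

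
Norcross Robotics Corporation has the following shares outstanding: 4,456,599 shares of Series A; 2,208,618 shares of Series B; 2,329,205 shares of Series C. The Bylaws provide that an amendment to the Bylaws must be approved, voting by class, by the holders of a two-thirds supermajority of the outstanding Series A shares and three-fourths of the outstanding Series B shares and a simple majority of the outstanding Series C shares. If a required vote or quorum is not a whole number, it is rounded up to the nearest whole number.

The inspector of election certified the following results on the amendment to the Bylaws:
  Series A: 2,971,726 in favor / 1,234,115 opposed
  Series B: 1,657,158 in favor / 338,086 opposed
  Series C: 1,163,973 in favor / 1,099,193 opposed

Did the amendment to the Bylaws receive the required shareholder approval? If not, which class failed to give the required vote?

Series A: 2/3 of 4456599 = 2971066; 2,971,066 required, 2,971,726 in favor — approved.
Series B: 3/4 of 2208618 = 1656463.50, rounded up to 1656464; 1,656,464 required, 1,657,158 in favor — approved.
Series C: a majority of 2329205 is 1164603; 1,164,603 required, 1,163,973 in favor — not approved.

Not approved — the Series C shares did not give the required vote.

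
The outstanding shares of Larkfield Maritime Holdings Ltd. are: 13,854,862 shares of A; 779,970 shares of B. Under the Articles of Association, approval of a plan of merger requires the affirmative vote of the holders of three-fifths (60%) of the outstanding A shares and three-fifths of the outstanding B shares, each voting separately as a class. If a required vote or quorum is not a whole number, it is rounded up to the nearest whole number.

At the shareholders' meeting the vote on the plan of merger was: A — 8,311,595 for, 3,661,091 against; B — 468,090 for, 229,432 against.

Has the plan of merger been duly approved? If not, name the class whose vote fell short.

Not approved — the A shares did not give the required vote.

A: 3/5 of 13854862 = 8312917.20, rounded up to 8312918; 8,312,918 required, 8,311,595 in favor — not approved.
B: 3/5 of 779970 = 467982; 467,982 required, 468,090 in favor — approved.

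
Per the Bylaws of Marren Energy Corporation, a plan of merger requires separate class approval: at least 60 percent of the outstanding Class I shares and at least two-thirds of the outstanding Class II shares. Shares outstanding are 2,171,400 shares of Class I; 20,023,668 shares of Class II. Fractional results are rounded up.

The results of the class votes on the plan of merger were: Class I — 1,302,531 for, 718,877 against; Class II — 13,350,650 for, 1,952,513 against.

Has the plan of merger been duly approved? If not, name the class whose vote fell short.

Class I: 3/5 of 2171400 = 1302840; 1,302,840 required, 1,302,531 in favor — not approved.
Class II: 2/3 of 20023668 = 13349112; 13,349,112 required, 13,350,650 in favor — approved.

Not approved — the Class I shares did not give the required vote.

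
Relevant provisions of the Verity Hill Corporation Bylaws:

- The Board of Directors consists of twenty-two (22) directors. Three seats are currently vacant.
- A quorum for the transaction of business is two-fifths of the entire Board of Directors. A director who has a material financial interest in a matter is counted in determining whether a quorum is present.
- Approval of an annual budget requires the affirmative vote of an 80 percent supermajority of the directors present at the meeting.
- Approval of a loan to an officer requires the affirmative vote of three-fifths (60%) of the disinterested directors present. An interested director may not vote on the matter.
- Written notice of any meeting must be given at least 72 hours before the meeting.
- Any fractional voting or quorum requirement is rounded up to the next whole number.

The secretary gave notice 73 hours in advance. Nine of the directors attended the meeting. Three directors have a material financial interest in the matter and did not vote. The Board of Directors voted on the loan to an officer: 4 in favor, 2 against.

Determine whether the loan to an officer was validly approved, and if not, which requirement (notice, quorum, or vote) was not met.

Valid — all requirements satisfied.

Notice: 73 hours given; 72 required (73 ≥ 72). Satisfied.
Quorum: 9 present (interested directors count toward quorum); quorum is 9. Satisfied.
Vote: the loan to an officer requires three-fifths of the disinterested directors present (9 − 3 = 6). 3/5 of 6 = 3.60, rounded up to 4, so 4 affirmative votes are needed; 4 voted in favor. Satisfied.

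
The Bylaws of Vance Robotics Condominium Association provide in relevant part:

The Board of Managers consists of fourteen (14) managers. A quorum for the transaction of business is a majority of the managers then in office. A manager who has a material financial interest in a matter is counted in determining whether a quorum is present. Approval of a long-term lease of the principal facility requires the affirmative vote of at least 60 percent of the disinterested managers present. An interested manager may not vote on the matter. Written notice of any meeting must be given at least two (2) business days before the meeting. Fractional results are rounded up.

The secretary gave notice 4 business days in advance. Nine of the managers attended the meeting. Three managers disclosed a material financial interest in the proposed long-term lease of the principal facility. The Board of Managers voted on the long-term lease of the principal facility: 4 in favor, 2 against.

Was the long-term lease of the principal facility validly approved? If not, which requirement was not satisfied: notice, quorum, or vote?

Valid — all requirements satisfied.

Notice: 4 business days given; 2 required (4 ≥ 2). Satisfied.
Quorum: 9 present (interested managers count toward quorum); quorum is 8. Satisfied.
Vote: the long-term lease of the principal facility requires three-fifths of the disinterested managers present (9 − 3 = 6). 3/5 of 6 = 3.60, rounded up to 4, so 4 affirmative votes are needed; 4 voted in favor. Satisfied.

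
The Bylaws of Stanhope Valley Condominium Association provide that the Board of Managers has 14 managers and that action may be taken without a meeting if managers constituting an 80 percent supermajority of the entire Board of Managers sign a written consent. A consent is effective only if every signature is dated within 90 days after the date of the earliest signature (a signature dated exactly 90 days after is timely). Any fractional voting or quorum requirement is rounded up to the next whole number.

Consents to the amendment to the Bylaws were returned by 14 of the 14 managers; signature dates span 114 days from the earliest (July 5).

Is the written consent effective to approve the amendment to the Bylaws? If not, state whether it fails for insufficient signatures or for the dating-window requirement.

Signatures required: an 80 percent supermajority of 14 — 4/5 of 14 = 11.20, rounded up to 12, so 12 needed; 14 signed. Sufficient.
Dating window: the latest signature is 114 days after the earliest; the limit is 90 days. Outside the window.

Not effective — dating-window requirement not satisfied.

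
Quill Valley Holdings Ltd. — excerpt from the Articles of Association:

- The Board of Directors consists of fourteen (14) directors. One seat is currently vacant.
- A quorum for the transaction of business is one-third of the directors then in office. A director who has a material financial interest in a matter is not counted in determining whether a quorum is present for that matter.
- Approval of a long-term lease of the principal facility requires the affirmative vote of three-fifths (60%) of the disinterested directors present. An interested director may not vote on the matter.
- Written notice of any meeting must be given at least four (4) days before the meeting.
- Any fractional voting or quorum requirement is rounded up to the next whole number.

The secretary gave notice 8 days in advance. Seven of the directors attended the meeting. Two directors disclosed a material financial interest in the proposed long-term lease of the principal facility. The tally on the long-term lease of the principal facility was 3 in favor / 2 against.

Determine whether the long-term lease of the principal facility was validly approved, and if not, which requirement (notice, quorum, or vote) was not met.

Notice: 8 days given; 4 required (8 ≥ 4). Satisfied.
Quorum: 7 present, but the 2 interested directors do not count, leaving 5. Quorum is 5. Satisfied.
Vote: the long-term lease of the principal facility requires three-fifths of the disinterested directors present (7 − 2 = 5). 3/5 of 5 = 3, so 3 affirmative votes are needed; 3 voted in favor. Satisfied.

Valid — all requirements satisfied.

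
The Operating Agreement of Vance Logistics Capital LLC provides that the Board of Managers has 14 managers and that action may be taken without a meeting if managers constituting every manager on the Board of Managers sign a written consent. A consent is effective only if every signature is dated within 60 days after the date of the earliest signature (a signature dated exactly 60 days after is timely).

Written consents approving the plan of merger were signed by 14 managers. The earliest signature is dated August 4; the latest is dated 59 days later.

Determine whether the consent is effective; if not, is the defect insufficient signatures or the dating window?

Signatures required: all of 14 — unanimous means all 14, so 14 needed; 14 signed. Sufficient.
Dating window: the latest signature is 59 days after the earliest; the limit is 60 days. Within the window.

Effective — both the signature and dating-window requirements are satisfied.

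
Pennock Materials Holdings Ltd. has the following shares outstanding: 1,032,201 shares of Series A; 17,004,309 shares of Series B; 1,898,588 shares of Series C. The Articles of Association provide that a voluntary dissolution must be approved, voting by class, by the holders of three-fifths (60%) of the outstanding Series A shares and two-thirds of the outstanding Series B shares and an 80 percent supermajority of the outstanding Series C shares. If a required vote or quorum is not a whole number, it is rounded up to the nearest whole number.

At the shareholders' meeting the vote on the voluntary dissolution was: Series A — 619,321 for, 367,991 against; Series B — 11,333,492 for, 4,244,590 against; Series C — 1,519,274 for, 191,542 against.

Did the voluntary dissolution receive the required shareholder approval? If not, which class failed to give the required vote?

Not approved — the Series B shares did not give the required vote.

Series A: 3/5 of 1032201 = 619320.60, rounded up to 619321; 619,321 required, 619,321 in favor — approved.
Series B: 2/3 of 17004309 = 11336206; 11,336,206 required, 11,333,492 in favor — not approved.
Series C: 4/5 of 1898588 = 1518870.40, rounded up to 1518871; 1,518,871 required, 1,519,274 in favor — approved.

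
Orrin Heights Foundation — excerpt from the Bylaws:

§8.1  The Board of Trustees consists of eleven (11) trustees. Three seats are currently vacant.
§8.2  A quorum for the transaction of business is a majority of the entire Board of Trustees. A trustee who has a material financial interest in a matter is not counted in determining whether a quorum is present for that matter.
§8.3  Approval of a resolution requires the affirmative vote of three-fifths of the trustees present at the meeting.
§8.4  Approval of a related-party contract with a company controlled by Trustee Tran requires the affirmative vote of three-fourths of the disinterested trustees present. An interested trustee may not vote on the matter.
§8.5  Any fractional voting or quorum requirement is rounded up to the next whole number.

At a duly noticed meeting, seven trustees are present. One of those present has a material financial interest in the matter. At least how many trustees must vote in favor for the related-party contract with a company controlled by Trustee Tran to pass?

The related-party contract with a company controlled by Trustee Tran requires three-fourths of the disinterested trustees present (7 − 1 = 6).
3/4 of 6 = 4.50, rounded up to 5.

5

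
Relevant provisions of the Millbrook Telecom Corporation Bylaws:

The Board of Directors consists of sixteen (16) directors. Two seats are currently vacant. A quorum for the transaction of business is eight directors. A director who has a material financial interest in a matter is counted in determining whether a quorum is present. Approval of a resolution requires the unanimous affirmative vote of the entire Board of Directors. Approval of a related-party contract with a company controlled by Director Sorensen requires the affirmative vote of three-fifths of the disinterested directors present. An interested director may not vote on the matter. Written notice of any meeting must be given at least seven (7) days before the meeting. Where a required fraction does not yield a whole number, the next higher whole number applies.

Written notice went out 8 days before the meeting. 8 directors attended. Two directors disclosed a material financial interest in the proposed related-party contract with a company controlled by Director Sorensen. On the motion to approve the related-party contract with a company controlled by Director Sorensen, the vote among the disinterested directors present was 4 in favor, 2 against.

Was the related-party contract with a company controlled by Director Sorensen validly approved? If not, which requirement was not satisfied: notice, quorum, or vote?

Valid — all requirements satisfied.

Notice: 8 days given; 7 required (8 ≥ 7). Satisfied.
Quorum: 8 present (interested directors count toward quorum); quorum is 8. Satisfied.
Vote: the related-party contract with a company controlled by Director Sorensen requires three-fifths of the disinterested directors present (8 − 2 = 6). 3/5 of 6 = 3.60, rounded up to 4, so 4 affirmative votes are needed; 4 voted in favor. Satisfied.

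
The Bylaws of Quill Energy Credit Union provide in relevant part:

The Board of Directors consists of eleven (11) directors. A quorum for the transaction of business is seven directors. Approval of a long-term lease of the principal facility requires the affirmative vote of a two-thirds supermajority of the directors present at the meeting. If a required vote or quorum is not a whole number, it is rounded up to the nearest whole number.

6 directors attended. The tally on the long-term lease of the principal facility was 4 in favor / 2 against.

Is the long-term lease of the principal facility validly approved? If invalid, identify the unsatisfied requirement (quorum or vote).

Invalid — quorum requirement not satisfied.

Quorum: 6 present; quorum is 7. Not satisfied.
Vote: the long-term lease of the principal facility requires two-thirds of the directors present (6). 2/3 of 6 = 4, so 4 affirmative votes are needed; 4 voted in favor. Satisfied. (Moot — without a quorum no business can be validly transacted.)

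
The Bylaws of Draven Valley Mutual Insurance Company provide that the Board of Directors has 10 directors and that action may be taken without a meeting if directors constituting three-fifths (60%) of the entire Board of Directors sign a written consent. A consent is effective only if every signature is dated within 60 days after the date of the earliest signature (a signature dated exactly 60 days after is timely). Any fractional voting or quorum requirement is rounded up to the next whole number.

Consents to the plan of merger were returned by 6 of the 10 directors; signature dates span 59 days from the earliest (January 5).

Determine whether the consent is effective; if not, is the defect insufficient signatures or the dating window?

Signatures required: three-fifths (60%) of 10 — 3/5 of 10 = 6, so 6 needed; 6 signed. Sufficient.
Dating window: the latest signature is 59 days after the earliest; the limit is 60 days. Within the window.

Effective — both the signature and dating-window requirements are satisfied.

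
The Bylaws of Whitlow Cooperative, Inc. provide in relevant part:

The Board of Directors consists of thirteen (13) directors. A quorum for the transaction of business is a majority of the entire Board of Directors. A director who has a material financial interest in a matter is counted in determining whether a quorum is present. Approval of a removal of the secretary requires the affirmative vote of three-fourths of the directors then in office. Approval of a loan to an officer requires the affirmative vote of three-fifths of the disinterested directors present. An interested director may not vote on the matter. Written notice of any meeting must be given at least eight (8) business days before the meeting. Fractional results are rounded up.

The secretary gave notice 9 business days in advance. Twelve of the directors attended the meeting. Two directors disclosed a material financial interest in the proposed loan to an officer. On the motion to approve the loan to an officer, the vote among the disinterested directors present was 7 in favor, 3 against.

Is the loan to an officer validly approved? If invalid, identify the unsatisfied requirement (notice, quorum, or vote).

Valid — all requirements satisfied.

Notice: 9 business days given; 8 required (9 ≥ 8). Satisfied.
Quorum: 12 present (interested directors count toward quorum); quorum is 7. Satisfied.
Vote: the loan to an officer requires three-fifths of the disinterested directors present (12 − 2 = 10). 3/5 of 10 = 6, so 6 affirmative votes are needed; 7 voted in favor. Satisfied.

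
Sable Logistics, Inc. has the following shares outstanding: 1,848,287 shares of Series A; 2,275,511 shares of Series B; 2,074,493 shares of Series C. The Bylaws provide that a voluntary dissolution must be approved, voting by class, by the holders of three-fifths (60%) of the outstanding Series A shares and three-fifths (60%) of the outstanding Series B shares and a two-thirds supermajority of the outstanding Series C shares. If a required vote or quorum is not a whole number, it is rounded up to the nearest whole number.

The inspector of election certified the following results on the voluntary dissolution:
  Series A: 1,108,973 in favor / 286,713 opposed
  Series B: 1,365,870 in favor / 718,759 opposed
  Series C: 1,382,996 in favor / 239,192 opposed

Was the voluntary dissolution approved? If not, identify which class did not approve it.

Series A: 3/5 of 1848287 = 1108972.20, rounded up to 1108973; 1,108,973 required, 1,108,973 in favor — approved.
Series B: 3/5 of 2275511 = 1365306.60, rounded up to 1365307; 1,365,307 required, 1,365,870 in favor — approved.
Series C: 2/3 of 2074493 = 1382995.33, rounded up to 1382996; 1,382,996 required, 1,382,996 in favor — approved.

Approved — every class gave the required vote.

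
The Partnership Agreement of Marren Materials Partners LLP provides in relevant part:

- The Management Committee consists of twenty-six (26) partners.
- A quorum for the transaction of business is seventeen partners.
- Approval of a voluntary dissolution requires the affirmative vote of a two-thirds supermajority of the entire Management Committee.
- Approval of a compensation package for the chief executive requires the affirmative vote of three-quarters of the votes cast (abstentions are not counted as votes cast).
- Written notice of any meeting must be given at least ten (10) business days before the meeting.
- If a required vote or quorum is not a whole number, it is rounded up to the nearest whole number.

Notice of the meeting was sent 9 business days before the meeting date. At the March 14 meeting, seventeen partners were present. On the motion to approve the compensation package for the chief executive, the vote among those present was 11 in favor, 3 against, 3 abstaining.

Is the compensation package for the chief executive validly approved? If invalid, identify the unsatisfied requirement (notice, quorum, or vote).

Invalid — notice requirement not satisfied.

Notice: 9 business days given; 10 required (9 < 10). Not satisfied.
Quorum: 17 present; quorum is 17. Satisfied.
Vote: the compensation package for the chief executive requires three-fourths of the votes cast (17 present − 3 abstaining = 14). 3/4 of 14 = 10.50, rounded up to 11, so 11 affirmative votes are needed; 11 voted in favor. Satisfied.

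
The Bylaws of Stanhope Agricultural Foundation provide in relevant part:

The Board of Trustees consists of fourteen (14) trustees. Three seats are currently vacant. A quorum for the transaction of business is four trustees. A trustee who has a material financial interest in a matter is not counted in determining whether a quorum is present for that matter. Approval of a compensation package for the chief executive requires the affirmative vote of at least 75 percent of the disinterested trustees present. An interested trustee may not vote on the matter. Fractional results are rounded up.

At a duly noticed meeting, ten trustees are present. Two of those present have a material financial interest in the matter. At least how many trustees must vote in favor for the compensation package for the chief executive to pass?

The compensation package for the chief executive requires three-fourths of the disinterested trustees present (10 − 2 = 8).
3/4 of 8 = 6.

6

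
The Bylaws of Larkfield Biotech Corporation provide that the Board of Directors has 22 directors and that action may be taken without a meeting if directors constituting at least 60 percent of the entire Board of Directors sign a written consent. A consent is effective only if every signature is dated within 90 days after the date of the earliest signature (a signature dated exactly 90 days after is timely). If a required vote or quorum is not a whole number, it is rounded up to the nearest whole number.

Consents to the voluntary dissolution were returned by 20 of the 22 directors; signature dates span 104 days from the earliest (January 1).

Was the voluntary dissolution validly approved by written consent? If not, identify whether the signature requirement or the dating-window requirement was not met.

Signatures required: at least 60 percent of 22 — 3/5 of 22 = 13.20, rounded up to 14, so 14 needed; 20 signed. Sufficient.
Dating window: the latest signature is 104 days after the earliest; the limit is 90 days. Outside the window.

Not effective — dating-window requirement not satisfied.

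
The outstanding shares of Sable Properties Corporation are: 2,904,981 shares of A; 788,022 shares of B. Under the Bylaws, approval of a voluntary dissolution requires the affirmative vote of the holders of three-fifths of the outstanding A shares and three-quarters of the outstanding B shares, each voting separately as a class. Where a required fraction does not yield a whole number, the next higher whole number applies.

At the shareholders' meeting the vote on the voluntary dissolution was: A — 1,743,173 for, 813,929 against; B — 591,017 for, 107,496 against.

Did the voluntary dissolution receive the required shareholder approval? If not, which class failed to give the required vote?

Approved — every class gave the required vote.

A: 3/5 of 2904981 = 1742988.60, rounded up to 1742989; 1,742,989 required, 1,743,173 in favor — approved.
B: 3/4 of 788022 = 591016.50, rounded up to 591017; 591,017 required, 591,017 in favor — approved.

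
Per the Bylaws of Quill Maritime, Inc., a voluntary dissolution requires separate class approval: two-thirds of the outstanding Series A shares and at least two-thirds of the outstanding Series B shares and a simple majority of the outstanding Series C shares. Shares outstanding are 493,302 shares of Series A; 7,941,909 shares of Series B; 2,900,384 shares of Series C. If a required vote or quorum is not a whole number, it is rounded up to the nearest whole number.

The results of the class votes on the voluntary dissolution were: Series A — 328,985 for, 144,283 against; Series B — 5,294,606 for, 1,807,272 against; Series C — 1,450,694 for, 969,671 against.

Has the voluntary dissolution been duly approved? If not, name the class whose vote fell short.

Approved — every class gave the required vote.

Series A: 2/3 of 493302 = 328868; 328,868 required, 328,985 in favor — approved.
Series B: 2/3 of 7941909 = 5294606; 5,294,606 required, 5,294,606 in favor — approved.
Series C: a majority of 2900384 is 1450193; 1,450,193 required, 1,450,694 in favor — approved.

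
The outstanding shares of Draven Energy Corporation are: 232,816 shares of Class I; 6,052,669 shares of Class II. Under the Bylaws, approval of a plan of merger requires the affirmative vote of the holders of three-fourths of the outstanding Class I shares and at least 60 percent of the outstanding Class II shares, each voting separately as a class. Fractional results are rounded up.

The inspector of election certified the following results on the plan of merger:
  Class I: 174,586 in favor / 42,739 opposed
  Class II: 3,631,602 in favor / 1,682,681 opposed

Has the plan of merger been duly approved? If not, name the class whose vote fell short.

Not approved — the Class I shares did not give the required vote.

Class I: 3/4 of 232816 = 174612; 174,612 required, 174,586 in favor — not approved.
Class II: 3/5 of 6052669 = 3631601.40, rounded up to 3631602; 3,631,602 required, 3,631,602 in favor — approved.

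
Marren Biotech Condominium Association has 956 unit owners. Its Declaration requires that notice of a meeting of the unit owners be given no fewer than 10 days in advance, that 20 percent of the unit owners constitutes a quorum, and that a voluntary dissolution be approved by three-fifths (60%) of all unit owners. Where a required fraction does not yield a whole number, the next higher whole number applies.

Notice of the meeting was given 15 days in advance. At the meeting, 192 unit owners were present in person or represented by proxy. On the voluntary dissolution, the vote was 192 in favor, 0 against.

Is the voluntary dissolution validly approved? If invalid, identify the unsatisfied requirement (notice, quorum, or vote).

Invalid — vote requirement not satisfied.

Notice: 15 days given; 10 required. Satisfied.
Quorum: 20% of 956 = 191.20, rounded up to 192; 192 present. Satisfied.
Vote: requires three-fifths of all unit owners (956); 3/5 of 956 = 573.60, rounded up to 574, so 574 needed; 192 in favor. Not satisfied.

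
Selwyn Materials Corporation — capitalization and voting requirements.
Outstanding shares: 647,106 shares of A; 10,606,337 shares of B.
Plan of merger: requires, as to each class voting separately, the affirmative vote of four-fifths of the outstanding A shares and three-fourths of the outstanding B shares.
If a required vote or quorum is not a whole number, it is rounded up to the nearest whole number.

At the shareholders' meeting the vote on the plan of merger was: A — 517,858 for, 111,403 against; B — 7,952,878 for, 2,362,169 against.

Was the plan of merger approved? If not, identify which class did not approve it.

Not approved — the B shares did not give the required vote.

A: 4/5 of 647106 = 517684.80, rounded up to 517685; 517,685 required, 517,858 in favor — approved.
B: 3/4 of 10606337 = 7954752.75, rounded up to 7954753; 7,954,753 required, 7,952,878 in favor — not approved.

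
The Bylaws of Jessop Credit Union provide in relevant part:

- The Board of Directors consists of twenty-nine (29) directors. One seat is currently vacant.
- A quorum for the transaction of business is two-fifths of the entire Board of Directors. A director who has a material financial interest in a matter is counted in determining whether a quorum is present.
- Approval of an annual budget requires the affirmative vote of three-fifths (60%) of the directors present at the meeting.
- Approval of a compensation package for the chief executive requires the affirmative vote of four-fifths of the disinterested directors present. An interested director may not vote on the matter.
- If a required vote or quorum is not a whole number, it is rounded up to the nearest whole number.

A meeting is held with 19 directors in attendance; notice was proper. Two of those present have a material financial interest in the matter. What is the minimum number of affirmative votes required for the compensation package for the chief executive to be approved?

14

The compensation package for the chief executive requires four-fifths of the disinterested directors present (19 − 2 = 17).
4/5 of 17 = 13.60, rounded up to 14.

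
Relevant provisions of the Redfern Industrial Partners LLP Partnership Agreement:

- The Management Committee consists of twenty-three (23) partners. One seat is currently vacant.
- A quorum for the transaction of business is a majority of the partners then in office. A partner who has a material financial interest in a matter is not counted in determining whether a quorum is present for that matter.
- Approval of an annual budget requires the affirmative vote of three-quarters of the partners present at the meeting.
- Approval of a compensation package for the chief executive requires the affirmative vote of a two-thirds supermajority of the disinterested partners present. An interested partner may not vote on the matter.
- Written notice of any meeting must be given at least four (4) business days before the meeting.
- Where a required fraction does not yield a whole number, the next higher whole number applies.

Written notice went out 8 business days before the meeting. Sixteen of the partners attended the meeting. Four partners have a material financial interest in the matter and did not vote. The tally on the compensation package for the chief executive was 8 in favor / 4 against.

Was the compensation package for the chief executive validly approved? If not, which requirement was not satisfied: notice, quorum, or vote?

Notice: 8 business days given; 4 required (8 ≥ 4). Satisfied.
Quorum: 16 present, but the 4 interested partners do not count, leaving 12. Quorum is 12. Satisfied.
Vote: the compensation package for the chief executive requires two-thirds of the disinterested partners present (16 − 4 = 12). 2/3 of 12 = 8, so 8 affirmative votes are needed; 8 voted in favor. Satisfied.

Valid — all requirements satisfied.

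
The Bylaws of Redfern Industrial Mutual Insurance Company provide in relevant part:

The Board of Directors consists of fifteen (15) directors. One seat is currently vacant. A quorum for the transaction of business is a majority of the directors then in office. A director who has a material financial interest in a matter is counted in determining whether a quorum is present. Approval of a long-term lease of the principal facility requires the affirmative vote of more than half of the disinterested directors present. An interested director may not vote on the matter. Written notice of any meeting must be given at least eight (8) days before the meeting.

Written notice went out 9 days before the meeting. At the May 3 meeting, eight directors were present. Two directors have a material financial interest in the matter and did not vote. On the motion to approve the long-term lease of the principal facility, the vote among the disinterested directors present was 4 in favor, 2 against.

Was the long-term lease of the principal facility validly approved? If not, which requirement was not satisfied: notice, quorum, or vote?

Valid — all requirements satisfied.

Notice: 9 days given; 8 required (9 ≥ 8). Satisfied.
Quorum: 8 present (interested directors count toward quorum); quorum is 8. Satisfied.
Vote: the long-term lease of the principal facility requires a majority of the disinterested directors present (8 − 2 = 6). A majority of 6 is 4, so 4 affirmative votes are needed; 4 voted in favor. Satisfied.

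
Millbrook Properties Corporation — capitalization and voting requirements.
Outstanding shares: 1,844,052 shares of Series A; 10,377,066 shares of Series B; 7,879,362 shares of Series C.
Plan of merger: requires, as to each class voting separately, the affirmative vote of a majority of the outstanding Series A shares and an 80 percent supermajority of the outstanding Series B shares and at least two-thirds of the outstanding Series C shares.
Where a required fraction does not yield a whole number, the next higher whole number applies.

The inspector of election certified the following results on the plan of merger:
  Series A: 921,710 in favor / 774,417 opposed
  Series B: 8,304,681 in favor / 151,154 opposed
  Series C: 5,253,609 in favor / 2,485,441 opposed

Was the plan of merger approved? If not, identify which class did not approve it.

Not approved — the Series A shares did not give the required vote.

Series A: a majority of 1844052 is 922027; 922,027 required, 921,710 in favor — not approved.
Series B: 4/5 of 10377066 = 8301652.80, rounded up to 8301653; 8,301,653 required, 8,304,681 in favor — approved.
Series C: 2/3 of 7879362 = 5252908; 5,252,908 required, 5,253,609 in favor — approved.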